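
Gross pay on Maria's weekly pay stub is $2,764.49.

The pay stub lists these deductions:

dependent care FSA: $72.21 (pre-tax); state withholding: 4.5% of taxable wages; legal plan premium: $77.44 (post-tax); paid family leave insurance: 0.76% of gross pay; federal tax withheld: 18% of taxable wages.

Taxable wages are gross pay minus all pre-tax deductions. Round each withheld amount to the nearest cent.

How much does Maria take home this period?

Dependent care FSA: $72.21
Taxable wages = $2,764.49 − $72.21 = $2,692.28
State withholding: $2,692.28 × 0.045 = $121.15
Federal tax withheld: $2,692.28 × 0.18 = $484.61
Paid family leave insurance: $2,764.49 × 0.0076 = $21.01
Legal plan premium: $77.44
Total deductions = $72.21 + $121.15 + $484.61 + $21.01 + $77.44 = $776.42
Net pay = $2,764.49 − $776.42 = $1,988.07

$1,988.07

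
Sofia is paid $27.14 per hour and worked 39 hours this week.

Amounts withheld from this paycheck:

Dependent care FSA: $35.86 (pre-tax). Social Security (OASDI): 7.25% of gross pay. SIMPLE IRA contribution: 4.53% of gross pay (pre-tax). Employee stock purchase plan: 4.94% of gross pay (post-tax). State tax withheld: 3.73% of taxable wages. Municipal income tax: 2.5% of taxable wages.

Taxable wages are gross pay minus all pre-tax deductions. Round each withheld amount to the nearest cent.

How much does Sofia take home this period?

Gross pay: 39 × $27.14 = $1,058.46
Dependent care FSA: $35.86
SIMPLE IRA contribution: $1,058.46 × 0.0453 = $47.95
Pre-tax total = $35.86 + $47.95 = $83.81
Taxable wages = $1,058.46 − $83.81 = $974.65
State tax withheld: $974.65 × 0.0373 = $36.35
Municipal income tax: $974.65 × 0.025 = $24.37
Social Security (OASDI): $1,058.46 × 0.0725 = $76.74
Employee stock purchase plan: $1,058.46 × 0.0494 = $52.29
Total deductions = $35.86 + $47.95 + $36.35 + $24.37 + $76.74 + $52.29 = $273.56
Net pay = $1,058.46 − $273.56 = $784.90

$784.90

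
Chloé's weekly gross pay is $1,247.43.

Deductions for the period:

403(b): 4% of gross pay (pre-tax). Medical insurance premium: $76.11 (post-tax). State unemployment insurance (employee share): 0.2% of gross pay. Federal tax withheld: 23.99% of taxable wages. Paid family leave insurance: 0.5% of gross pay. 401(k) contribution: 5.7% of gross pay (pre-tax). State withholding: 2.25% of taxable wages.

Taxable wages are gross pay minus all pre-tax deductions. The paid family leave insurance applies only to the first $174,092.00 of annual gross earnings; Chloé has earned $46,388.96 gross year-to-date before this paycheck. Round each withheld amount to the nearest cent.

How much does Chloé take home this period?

$746.02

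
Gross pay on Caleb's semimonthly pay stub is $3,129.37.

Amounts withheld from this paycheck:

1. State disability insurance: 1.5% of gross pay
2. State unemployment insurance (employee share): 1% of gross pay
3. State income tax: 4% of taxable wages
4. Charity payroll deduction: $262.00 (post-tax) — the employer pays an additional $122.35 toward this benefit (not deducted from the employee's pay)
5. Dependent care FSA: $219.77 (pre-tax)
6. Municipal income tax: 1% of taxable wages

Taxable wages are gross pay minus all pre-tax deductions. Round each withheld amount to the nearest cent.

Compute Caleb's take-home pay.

Dependent care FSA: $219.77
Taxable wages = $3,129.37 − $219.77 = $2,909.60
State income tax: $2,909.60 × 0.04 = $116.38
Municipal income tax: $2,909.60 × 0.01 = $29.10
State unemployment insurance (employee share): $3,129.37 × 0.01 = $31.29
State disability insurance: $3,129.37 × 0.015 = $46.94
Charity payroll deduction: $262.00
(Employer's $122.35 toward charity payroll deduction is not withheld from the employee.)
Total deductions = $219.77 + $116.38 + $29.10 + $31.29 + $46.94 + $262.00 = $705.48
Net pay = $3,129.37 − $705.48 = $2,423.89

$2,423.89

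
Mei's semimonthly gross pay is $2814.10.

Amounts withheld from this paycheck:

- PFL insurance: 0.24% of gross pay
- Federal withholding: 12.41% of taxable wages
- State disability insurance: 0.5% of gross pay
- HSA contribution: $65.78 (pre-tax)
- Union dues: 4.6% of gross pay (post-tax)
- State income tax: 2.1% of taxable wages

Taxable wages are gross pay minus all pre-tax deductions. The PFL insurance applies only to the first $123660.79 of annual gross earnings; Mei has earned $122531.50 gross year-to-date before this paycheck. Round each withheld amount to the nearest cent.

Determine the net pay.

$2203.31

HSA contribution: $65.78
Taxable wages = $2814.10 − $65.78 = $2748.32
State income tax: $2748.32 × 0.021 = $57.71
Federal withholding: $2748.32 × 0.1241 = $341.07
PFL insurance: only $123660.79 − $122531.50 = $1129.29 of this check is subject → $1129.29 × 0.0024 = $2.71
State disability insurance: $2814.10 × 0.005 = $14.07
Union dues: $2814.10 × 0.046 = $129.45
Total deductions = $65.78 + $57.71 + $341.07 + $2.71 + $14.07 + $129.45 = $610.79
Net pay = $2814.10 − $610.79 = $2203.31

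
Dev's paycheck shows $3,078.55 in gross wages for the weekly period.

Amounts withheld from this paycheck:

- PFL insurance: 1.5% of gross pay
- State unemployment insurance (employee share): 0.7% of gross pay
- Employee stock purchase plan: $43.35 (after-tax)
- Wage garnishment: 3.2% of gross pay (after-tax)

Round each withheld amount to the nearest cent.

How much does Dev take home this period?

$2,868.96

State unemployment insurance (employee share): $3,078.55 × 0.007 = $21.55
PFL insurance: $3,078.55 × 0.015 = $46.18
Employee stock purchase plan: $43.35
Wage garnishment: $3,078.55 × 0.032 = $98.51
Total deductions = $21.55 + $46.18 + $43.35 + $98.51 = $209.59
Net pay = $3,078.55 − $209.59 = $2,868.96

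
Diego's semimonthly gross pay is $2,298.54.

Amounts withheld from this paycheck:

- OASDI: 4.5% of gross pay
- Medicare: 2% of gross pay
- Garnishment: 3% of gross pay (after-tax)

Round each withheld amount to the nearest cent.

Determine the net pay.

$2,080.18

OASDI: $2,298.54 × 0.045 = $103.43
Medicare: $2,298.54 × 0.02 = $45.97
Garnishment: $2,298.54 × 0.03 = $68.96
Total deductions = $103.43 + $45.97 + $68.96 = $218.36
Net pay = $2,298.54 − $218.36 = $2,080.18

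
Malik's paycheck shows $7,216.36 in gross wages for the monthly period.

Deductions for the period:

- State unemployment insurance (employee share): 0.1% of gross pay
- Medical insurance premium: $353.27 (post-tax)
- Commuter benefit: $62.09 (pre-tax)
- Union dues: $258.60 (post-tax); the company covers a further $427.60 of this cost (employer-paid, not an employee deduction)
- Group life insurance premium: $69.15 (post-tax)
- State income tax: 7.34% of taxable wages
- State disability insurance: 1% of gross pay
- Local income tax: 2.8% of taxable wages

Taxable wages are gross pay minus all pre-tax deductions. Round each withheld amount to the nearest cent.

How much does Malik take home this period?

$5,668.43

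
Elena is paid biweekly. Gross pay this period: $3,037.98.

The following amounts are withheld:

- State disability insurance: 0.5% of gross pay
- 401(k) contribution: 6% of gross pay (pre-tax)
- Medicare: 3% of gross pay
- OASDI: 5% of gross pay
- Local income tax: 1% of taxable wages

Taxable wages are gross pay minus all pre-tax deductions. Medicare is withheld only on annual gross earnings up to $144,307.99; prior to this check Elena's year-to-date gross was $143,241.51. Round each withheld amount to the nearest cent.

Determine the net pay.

$2,628.06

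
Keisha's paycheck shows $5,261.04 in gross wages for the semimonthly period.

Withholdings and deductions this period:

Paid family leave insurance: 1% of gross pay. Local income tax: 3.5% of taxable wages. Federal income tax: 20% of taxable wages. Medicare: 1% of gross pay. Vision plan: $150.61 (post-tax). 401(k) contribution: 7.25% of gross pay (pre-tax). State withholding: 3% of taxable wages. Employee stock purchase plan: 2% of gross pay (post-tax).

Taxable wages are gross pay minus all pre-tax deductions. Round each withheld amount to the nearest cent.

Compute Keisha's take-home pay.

$3,225.46

401(k) contribution: $5,261.04 × 0.0725 = $381.43
Taxable wages = $5,261.04 − $381.43 = $4,879.61
Local income tax: $4,879.61 × 0.035 = $170.79
State withholding: $4,879.61 × 0.03 = $146.39
Federal income tax: $4,879.61 × 0.2 = $975.92
Paid family leave insurance: $5,261.04 × 0.01 = $52.61
Medicare: $5,261.04 × 0.01 = $52.61
Vision plan: $150.61
Employee stock purchase plan: $5,261.04 × 0.02 = $105.22
Total deductions = $381.43 + $170.79 + $146.39 + $975.92 + $52.61 + $52.61 + $150.61 + $105.22 = $2,035.58
Net pay = $5,261.04 − $2,035.58 = $3,225.46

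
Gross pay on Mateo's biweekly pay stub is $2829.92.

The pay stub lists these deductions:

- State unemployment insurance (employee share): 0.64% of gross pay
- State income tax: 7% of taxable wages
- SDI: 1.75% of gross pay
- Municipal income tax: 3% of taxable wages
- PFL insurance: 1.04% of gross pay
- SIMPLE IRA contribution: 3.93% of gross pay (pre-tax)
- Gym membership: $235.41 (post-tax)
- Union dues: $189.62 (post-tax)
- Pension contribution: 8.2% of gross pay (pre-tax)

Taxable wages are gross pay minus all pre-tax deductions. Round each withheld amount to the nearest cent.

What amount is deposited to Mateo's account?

$1715.89

Pension contribution: $2829.92 × 0.082 = $232.05
SIMPLE IRA contribution: $2829.92 × 0.0393 = $111.22
Pre-tax total = $232.05 + $111.22 = $343.27
Taxable wages = $2829.92 − $343.27 = $2486.65
Municipal income tax: $2486.65 × 0.03 = $74.60
State income tax: $2486.65 × 0.07 = $174.07
SDI: $2829.92 × 0.0175 = $49.52
PFL insurance: $2829.92 × 0.0104 = $29.43
State unemployment insurance (employee share): $2829.92 × 0.0064 = $18.11
Union dues: $189.62
Gym membership: $235.41
Total deductions = $232.05 + $111.22 + $74.60 + $174.07 + $49.52 + $29.43 + $18.11 + $189.62 + $235.41 = $1114.03
Net pay = $2829.92 − $1114.03 = $1715.89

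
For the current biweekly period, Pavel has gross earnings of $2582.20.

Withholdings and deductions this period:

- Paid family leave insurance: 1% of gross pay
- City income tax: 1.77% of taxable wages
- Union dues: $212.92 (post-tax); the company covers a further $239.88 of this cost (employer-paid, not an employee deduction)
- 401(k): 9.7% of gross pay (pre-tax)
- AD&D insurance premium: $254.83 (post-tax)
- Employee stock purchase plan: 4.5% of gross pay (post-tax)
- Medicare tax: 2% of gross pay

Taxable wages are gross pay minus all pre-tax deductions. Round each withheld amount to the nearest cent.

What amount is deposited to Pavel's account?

401(k): $2582.20 × 0.097 = $250.47
Taxable wages = $2582.20 − $250.47 = $2331.73
City income tax: $2331.73 × 0.0177 = $41.27
Paid family leave insurance: $2582.20 × 0.01 = $25.82
Medicare tax: $2582.20 × 0.02 = $51.64
Employee stock purchase plan: $2582.20 × 0.045 = $116.20
AD&D insurance premium: $254.83
Union dues: $212.92
(Employer's $239.88 toward union dues is not withheld from the employee.)
Total deductions = $250.47 + $41.27 + $25.82 + $51.64 + $116.20 + $254.83 + $212.92 = $953.15
Net pay = $2582.20 − $953.15 = $1629.05

$1629.05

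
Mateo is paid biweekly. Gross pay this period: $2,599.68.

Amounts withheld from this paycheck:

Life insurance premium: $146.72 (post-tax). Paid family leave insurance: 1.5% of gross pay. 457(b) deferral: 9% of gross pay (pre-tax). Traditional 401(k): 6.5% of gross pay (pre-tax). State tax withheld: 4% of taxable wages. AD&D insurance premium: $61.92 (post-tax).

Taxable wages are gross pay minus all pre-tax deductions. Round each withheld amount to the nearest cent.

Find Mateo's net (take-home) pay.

$1,861.22

Traditional 401(k): $2,599.68 × 0.065 = $168.98
457(b) deferral: $2,599.68 × 0.09 = $233.97
Pre-tax total = $168.98 + $233.97 = $402.95
Taxable wages = $2,599.68 − $402.95 = $2,196.73
State tax withheld: $2,196.73 × 0.04 = $87.87
Paid family leave insurance: $2,599.68 × 0.015 = $39.00
AD&D insurance premium: $61.92
Life insurance premium: $146.72
Total deductions = $168.98 + $233.97 + $87.87 + $39.00 + $61.92 + $146.72 = $738.46
Net pay = $2,599.68 − $738.46 = $1,861.22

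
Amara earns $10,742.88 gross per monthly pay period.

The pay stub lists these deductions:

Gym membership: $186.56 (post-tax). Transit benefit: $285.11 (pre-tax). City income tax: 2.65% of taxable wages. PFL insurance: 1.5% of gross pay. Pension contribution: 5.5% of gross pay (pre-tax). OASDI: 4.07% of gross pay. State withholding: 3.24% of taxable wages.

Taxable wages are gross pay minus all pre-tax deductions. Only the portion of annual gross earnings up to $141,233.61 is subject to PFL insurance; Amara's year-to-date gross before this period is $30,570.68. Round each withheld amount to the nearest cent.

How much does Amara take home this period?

Pension contribution: $10,742.88 × 0.055 = $590.86
Transit benefit: $285.11
Pre-tax total = $590.86 + $285.11 = $875.97
Taxable wages = $10,742.88 − $875.97 = $9,866.91
City income tax: $9,866.91 × 0.0265 = $261.47
State withholding: $9,866.91 × 0.0324 = $319.69
OASDI: $10,742.88 × 0.0407 = $437.24
PFL insurance: cap not yet reached, full $10,742.88 is subject → $10,742.88 × 0.015 = $161.14
Gym membership: $186.56
Total deductions = $590.86 + $285.11 + $261.47 + $319.69 + $437.24 + $161.14 + $186.56 = $2,242.07
Net pay = $10,742.88 − $2,242.07 = $8,500.81

$8,500.81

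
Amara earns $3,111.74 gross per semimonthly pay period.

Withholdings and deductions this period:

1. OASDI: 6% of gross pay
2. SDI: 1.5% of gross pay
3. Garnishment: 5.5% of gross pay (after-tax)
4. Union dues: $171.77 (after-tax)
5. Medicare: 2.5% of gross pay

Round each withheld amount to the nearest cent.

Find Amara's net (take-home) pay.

OASDI: $3,111.74 × 0.06 = $186.70
SDI: $3,111.74 × 0.015 = $46.68
Medicare: $3,111.74 × 0.025 = $77.79
Union dues: $171.77
Garnishment: $3,111.74 × 0.055 = $171.15
Total deductions = $186.70 + $46.68 + $77.79 + $171.77 + $171.15 = $654.09
Net pay = $3,111.74 − $654.09 = $2,457.65

$2,457.65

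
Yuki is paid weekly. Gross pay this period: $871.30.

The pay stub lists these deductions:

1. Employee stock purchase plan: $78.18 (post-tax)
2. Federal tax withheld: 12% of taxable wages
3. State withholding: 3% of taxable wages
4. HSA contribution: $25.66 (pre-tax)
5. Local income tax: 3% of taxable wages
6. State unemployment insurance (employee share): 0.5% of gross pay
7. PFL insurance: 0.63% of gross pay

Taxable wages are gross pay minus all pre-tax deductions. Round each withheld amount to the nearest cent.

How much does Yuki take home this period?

HSA contribution: $25.66
Taxable wages = $871.30 − $25.66 = $845.64
Federal tax withheld: $845.64 × 0.12 = $101.48
Local income tax: $845.64 × 0.03 = $25.37
State withholding: $845.64 × 0.03 = $25.37
State unemployment insurance (employee share): $871.30 × 0.005 = $4.36
PFL insurance: $871.30 × 0.0063 = $5.49
Employee stock purchase plan: $78.18
Total deductions = $25.66 + $101.48 + $25.37 + $25.37 + $4.36 + $5.49 + $78.18 = $265.91
Net pay = $871.30 − $265.91 = $605.39

$605.39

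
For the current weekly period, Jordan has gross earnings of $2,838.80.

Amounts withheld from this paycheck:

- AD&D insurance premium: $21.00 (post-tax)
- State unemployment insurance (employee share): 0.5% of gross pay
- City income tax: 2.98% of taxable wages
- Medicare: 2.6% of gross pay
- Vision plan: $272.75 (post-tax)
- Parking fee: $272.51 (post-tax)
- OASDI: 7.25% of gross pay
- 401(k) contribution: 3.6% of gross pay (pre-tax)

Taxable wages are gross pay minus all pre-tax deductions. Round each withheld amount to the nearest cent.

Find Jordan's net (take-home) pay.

401(k) contribution: $2,838.80 × 0.036 = $102.20
Taxable wages = $2,838.80 − $102.20 = $2,736.60
City income tax: $2,736.60 × 0.0298 = $81.55
OASDI: $2,838.80 × 0.0725 = $205.81
Medicare: $2,838.80 × 0.026 = $73.81
State unemployment insurance (employee share): $2,838.80 × 0.005 = $14.19
AD&D insurance premium: $21.00
Parking fee: $272.51
Vision plan: $272.75
Total deductions = $102.20 + $81.55 + $205.81 + $73.81 + $14.19 + $21.00 + $272.51 + $272.75 = $1,043.82
Net pay = $2,838.80 − $1,043.82 = $1,794.98

$1,794.98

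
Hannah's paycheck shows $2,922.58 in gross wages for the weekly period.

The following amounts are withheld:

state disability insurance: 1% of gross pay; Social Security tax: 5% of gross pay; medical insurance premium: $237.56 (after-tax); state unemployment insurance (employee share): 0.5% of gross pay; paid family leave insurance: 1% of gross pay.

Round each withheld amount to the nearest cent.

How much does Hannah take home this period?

$2,465.82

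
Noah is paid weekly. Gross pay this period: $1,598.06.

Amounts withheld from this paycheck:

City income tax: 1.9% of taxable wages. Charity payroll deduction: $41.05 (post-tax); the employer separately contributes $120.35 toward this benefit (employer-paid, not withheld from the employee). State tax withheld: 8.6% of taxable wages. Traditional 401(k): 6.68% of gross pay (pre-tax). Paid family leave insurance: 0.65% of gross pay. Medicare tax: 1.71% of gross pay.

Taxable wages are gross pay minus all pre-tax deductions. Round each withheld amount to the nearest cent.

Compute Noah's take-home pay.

Traditional 401(k): $1,598.06 × 0.0668 = $106.75
Taxable wages = $1,598.06 − $106.75 = $1,491.31
City income tax: $1,491.31 × 0.019 = $28.33
State tax withheld: $1,491.31 × 0.086 = $128.25
Paid family leave insurance: $1,598.06 × 0.0065 = $10.39
Medicare tax: $1,598.06 × 0.0171 = $27.33
Charity payroll deduction: $41.05
(Employer's $120.35 toward charity payroll deduction is not withheld from the employee.)
Total deductions = $106.75 + $28.33 + $128.25 + $10.39 + $27.33 + $41.05 = $342.10
Net pay = $1,598.06 − $342.10 = $1,255.96

$1,255.96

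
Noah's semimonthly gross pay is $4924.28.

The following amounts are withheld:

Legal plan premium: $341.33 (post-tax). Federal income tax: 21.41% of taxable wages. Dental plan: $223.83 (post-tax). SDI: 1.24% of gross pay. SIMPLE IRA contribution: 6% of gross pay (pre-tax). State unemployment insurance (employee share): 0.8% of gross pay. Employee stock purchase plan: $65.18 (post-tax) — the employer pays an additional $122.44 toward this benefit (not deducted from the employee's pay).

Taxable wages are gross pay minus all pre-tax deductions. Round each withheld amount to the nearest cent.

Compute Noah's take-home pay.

$2907.00

SIMPLE IRA contribution: $4924.28 × 0.06 = $295.46
Taxable wages = $4924.28 − $295.46 = $4628.82
Federal income tax: $4628.82 × 0.2141 = $991.03
State unemployment insurance (employee share): $4924.28 × 0.008 = $39.39
SDI: $4924.28 × 0.0124 = $61.06
Legal plan premium: $341.33
Employee stock purchase plan: $65.18
Dental plan: $223.83
(Employer's $122.44 toward employee stock purchase plan is not withheld from the employee.)
Total deductions = $295.46 + $991.03 + $39.39 + $61.06 + $341.33 + $65.18 + $223.83 = $2017.28
Net pay = $4924.28 − $2017.28 = $2907.00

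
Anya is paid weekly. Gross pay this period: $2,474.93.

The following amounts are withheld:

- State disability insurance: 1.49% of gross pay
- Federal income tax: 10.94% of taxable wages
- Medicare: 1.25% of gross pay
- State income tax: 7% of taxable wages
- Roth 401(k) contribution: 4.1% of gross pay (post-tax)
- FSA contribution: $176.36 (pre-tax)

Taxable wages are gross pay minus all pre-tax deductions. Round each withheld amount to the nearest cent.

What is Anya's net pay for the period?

$1,716.92

FSA contribution: $176.36
Taxable wages = $2,474.93 − $176.36 = $2,298.57
State income tax: $2,298.57 × 0.07 = $160.90
Federal income tax: $2,298.57 × 0.1094 = $251.46
Medicare: $2,474.93 × 0.0125 = $30.94
State disability insurance: $2,474.93 × 0.0149 = $36.88
Roth 401(k) contribution: $2,474.93 × 0.041 = $101.47
Total deductions = $176.36 + $160.90 + $251.46 + $30.94 + $36.88 + $101.47 = $758.01
Net pay = $2,474.93 − $758.01 = $1,716.92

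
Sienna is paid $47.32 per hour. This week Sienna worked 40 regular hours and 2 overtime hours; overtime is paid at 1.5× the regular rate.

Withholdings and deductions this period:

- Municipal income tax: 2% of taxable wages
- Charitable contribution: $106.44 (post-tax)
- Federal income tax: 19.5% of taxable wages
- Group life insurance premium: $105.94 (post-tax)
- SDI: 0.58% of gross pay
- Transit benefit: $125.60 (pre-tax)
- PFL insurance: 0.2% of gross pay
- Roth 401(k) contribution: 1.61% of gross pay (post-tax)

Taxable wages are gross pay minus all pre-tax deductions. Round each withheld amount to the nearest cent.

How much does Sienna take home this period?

$1,237.68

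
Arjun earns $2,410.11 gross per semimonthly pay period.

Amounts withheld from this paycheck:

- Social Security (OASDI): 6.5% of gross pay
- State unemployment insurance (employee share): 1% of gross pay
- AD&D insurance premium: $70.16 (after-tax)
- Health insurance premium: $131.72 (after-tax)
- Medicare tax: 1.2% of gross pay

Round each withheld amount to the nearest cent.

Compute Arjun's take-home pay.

Social Security (OASDI): $2,410.11 × 0.065 = $156.66
Medicare tax: $2,410.11 × 0.012 = $28.92
State unemployment insurance (employee share): $2,410.11 × 0.01 = $24.10
Health insurance premium: $131.72
AD&D insurance premium: $70.16
Total deductions = $156.66 + $28.92 + $24.10 + $131.72 + $70.16 = $411.56
Net pay = $2,410.11 − $411.56 = $1,998.55

$1,998.55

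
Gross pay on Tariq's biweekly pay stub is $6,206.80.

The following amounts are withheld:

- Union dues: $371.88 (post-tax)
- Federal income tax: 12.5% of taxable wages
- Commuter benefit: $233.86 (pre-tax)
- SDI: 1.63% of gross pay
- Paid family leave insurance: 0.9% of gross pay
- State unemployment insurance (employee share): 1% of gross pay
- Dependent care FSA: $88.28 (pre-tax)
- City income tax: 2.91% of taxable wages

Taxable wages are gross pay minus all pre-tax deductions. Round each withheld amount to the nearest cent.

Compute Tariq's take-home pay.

Commuter benefit: $233.86
Dependent care FSA: $88.28
Pre-tax total = $233.86 + $88.28 = $322.14
Taxable wages = $6,206.80 − $322.14 = $5,884.66
City income tax: $5,884.66 × 0.0291 = $171.24
Federal income tax: $5,884.66 × 0.125 = $735.58
SDI: $6,206.80 × 0.0163 = $101.17
Paid family leave insurance: $6,206.80 × 0.009 = $55.86
State unemployment insurance (employee share): $6,206.80 × 0.01 = $62.07
Union dues: $371.88
Total deductions = $233.86 + $88.28 + $171.24 + $735.58 + $101.17 + $55.86 + $62.07 + $371.88 = $1,819.94
Net pay = $6,206.80 − $1,819.94 = $4,386.86

$4,386.86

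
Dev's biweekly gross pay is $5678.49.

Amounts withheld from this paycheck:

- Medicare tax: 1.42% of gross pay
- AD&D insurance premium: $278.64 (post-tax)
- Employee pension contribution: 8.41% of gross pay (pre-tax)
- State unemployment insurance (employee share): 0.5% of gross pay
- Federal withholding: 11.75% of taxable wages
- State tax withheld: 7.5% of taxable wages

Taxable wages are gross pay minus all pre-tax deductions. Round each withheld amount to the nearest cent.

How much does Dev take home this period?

$3812.09

Employee pension contribution: $5678.49 × 0.0841 = $477.56
Taxable wages = $5678.49 − $477.56 = $5200.93
Federal withholding: $5200.93 × 0.1175 = $611.11
State tax withheld: $5200.93 × 0.075 = $390.07
Medicare tax: $5678.49 × 0.0142 = $80.63
State unemployment insurance (employee share): $5678.49 × 0.005 = $28.39
AD&D insurance premium: $278.64
Total deductions = $477.56 + $611.11 + $390.07 + $80.63 + $28.39 + $278.64 = $1866.40
Net pay = $5678.49 − $1866.40 = $3812.09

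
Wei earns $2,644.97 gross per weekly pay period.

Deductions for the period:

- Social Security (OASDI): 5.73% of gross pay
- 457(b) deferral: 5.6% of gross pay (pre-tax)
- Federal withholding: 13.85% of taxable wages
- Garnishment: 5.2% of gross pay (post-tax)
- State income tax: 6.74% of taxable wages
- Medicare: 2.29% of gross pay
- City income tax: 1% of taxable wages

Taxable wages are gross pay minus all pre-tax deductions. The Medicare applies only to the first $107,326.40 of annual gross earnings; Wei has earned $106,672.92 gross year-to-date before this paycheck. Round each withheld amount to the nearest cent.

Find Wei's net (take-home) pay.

$1,653.72

457(b) deferral: $2,644.97 × 0.056 = $148.12
Taxable wages = $2,644.97 − $148.12 = $2,496.85
State income tax: $2,496.85 × 0.0674 = $168.29
City income tax: $2,496.85 × 0.01 = $24.97
Federal withholding: $2,496.85 × 0.1385 = $345.81
Medicare: only $107,326.40 − $106,672.92 = $653.48 of this check is subject → $653.48 × 0.0229 = $14.96
Social Security (OASDI): $2,644.97 × 0.0573 = $151.56
Garnishment: $2,644.97 × 0.052 = $137.54
Total deductions = $148.12 + $168.29 + $24.97 + $345.81 + $14.96 + $151.56 + $137.54 = $991.25
Net pay = $2,644.97 − $991.25 = $1,653.72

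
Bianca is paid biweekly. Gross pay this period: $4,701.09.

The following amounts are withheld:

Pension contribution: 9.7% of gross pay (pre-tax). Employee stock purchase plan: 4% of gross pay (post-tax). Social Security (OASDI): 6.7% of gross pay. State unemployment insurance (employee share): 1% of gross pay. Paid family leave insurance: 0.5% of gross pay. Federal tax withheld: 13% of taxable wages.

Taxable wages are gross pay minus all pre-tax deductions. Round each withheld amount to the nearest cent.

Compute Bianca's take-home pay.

$3,119.69

Pension contribution: $4,701.09 × 0.097 = $456.01
Taxable wages = $4,701.09 − $456.01 = $4,245.08
Federal tax withheld: $4,245.08 × 0.13 = $551.86
State unemployment insurance (employee share): $4,701.09 × 0.01 = $47.01
Paid family leave insurance: $4,701.09 × 0.005 = $23.51
Social Security (OASDI): $4,701.09 × 0.067 = $314.97
Employee stock purchase plan: $4,701.09 × 0.04 = $188.04
Total deductions = $456.01 + $551.86 + $47.01 + $23.51 + $314.97 + $188.04 = $1,581.40
Net pay = $4,701.09 − $1,581.40 = $3,119.69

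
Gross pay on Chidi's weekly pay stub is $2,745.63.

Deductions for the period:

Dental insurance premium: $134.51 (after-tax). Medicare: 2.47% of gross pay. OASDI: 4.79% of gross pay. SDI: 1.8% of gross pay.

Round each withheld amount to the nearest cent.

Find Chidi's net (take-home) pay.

$2,362.36

Medicare: $2,745.63 × 0.0247 = $67.82
SDI: $2,745.63 × 0.018 = $49.42
OASDI: $2,745.63 × 0.0479 = $131.52
Dental insurance premium: $134.51
Total deductions = $67.82 + $49.42 + $131.52 + $134.51 = $383.27
Net pay = $2,745.63 − $383.27 = $2,362.36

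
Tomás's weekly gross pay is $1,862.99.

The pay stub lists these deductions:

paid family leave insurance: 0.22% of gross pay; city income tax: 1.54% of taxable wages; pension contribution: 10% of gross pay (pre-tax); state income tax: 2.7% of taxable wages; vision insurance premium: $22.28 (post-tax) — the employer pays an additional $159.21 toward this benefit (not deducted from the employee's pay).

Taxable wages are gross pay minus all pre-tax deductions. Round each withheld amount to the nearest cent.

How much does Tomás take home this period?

Pension contribution: $1,862.99 × 0.1 = $186.30
Taxable wages = $1,862.99 − $186.30 = $1,676.69
State income tax: $1,676.69 × 0.027 = $45.27
City income tax: $1,676.69 × 0.0154 = $25.82
Paid family leave insurance: $1,862.99 × 0.0022 = $4.10
Vision insurance premium: $22.28
(Employer's $159.21 toward vision insurance premium is not withheld from the employee.)
Total deductions = $186.30 + $45.27 + $25.82 + $4.10 + $22.28 = $283.77
Net pay = $1,862.99 − $283.77 = $1,579.22

$1,579.22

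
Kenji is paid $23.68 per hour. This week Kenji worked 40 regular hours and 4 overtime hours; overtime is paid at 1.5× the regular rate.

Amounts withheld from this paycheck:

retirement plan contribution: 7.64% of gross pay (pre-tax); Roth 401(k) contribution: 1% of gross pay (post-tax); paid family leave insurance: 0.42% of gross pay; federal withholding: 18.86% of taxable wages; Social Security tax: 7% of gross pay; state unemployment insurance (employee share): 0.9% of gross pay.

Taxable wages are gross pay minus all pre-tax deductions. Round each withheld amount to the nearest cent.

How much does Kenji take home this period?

$714.81

Regular pay: 40 × $23.68 = $947.20
Overtime pay: 4 × $23.68 × 1.5 = $142.08
Gross pay = $947.20 + $142.08 = $1,089.28
Retirement plan contribution: $1,089.28 × 0.0764 = $83.22
Taxable wages = $1,089.28 − $83.22 = $1,006.06
Federal withholding: $1,006.06 × 0.1886 = $189.74
Social Security tax: $1,089.28 × 0.07 = $76.25
Paid family leave insurance: $1,089.28 × 0.0042 = $4.57
State unemployment insurance (employee share): $1,089.28 × 0.009 = $9.80
Roth 401(k) contribution: $1,089.28 × 0.01 = $10.89
Total deductions = $83.22 + $189.74 + $76.25 + $4.57 + $9.80 + $10.89 = $374.47
Net pay = $1,089.28 − $374.47 = $714.81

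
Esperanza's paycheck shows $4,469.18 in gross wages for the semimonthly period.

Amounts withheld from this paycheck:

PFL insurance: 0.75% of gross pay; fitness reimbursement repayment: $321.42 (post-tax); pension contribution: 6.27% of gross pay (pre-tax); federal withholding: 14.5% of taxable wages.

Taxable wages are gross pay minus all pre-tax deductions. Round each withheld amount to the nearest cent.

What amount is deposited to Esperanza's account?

$3,226.62

Pension contribution: $4,469.18 × 0.0627 = $280.22
Taxable wages = $4,469.18 − $280.22 = $4,188.96
Federal withholding: $4,188.96 × 0.145 = $607.40
PFL insurance: $4,469.18 × 0.0075 = $33.52
Fitness reimbursement repayment: $321.42
Total deductions = $280.22 + $607.40 + $33.52 + $321.42 = $1,242.56
Net pay = $4,469.18 − $1,242.56 = $3,226.62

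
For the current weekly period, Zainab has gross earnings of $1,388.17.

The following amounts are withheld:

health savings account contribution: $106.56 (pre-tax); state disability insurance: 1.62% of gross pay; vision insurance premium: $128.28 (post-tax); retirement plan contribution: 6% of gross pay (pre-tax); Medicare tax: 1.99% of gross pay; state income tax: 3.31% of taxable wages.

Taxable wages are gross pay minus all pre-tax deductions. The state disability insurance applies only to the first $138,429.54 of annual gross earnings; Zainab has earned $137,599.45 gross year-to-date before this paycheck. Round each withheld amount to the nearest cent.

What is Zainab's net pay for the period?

$989.31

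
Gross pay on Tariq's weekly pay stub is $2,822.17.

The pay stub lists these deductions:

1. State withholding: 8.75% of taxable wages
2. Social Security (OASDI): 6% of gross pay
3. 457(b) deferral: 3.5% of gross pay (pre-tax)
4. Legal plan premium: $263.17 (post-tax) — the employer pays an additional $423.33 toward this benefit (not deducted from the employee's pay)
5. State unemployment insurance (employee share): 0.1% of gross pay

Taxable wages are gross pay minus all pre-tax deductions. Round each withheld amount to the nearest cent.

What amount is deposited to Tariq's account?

457(b) deferral: $2,822.17 × 0.035 = $98.78
Taxable wages = $2,822.17 − $98.78 = $2,723.39
State withholding: $2,723.39 × 0.0875 = $238.30
State unemployment insurance (employee share): $2,822.17 × 0.001 = $2.82
Social Security (OASDI): $2,822.17 × 0.06 = $169.33
Legal plan premium: $263.17
(Employer's $423.33 toward legal plan premium is not withheld from the employee.)
Total deductions = $98.78 + $238.30 + $2.82 + $169.33 + $263.17 = $772.40
Net pay = $2,822.17 − $772.40 = $2,049.77

$2,049.77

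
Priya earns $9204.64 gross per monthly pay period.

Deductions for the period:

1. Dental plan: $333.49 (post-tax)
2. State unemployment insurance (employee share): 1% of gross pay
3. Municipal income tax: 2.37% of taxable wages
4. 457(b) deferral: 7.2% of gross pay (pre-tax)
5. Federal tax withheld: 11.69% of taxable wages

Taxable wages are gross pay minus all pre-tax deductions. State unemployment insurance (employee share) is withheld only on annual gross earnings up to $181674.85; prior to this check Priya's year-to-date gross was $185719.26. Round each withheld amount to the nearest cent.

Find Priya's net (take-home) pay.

457(b) deferral: $9204.64 × 0.072 = $662.73
Taxable wages = $9204.64 − $662.73 = $8541.91
Municipal income tax: $8541.91 × 0.0237 = $202.44
Federal tax withheld: $8541.91 × 0.1169 = $998.55
State unemployment insurance (employee share): annual cap $181674.85 already reached (YTD $185719.26), so $0.00
Dental plan: $333.49
Total deductions = $662.73 + $202.44 + $998.55 + $0.00 + $333.49 = $2197.21
Net pay = $9204.64 − $2197.21 = $7007.43

$7007.43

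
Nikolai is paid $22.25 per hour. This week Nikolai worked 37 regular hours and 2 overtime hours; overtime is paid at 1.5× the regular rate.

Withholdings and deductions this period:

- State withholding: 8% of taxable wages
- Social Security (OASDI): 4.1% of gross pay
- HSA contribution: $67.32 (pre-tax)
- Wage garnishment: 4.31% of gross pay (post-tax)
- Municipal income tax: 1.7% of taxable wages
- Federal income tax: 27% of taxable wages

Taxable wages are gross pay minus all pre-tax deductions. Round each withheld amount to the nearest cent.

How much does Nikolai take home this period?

$445.91

Regular pay: 37 × $22.25 = $823.25
Overtime pay: 2 × $22.25 × 1.5 = $66.75
Gross pay = $823.25 + $66.75 = $890.00
HSA contribution: $67.32
Taxable wages = $890.00 − $67.32 = $822.68
State withholding: $822.68 × 0.08 = $65.81
Municipal income tax: $822.68 × 0.017 = $13.99
Federal income tax: $822.68 × 0.27 = $222.12
Social Security (OASDI): $890.00 × 0.041 = $36.49
Wage garnishment: $890.00 × 0.0431 = $38.36
Total deductions = $67.32 + $65.81 + $13.99 + $222.12 + $36.49 + $38.36 = $444.09
Net pay = $890.00 − $444.09 = $445.91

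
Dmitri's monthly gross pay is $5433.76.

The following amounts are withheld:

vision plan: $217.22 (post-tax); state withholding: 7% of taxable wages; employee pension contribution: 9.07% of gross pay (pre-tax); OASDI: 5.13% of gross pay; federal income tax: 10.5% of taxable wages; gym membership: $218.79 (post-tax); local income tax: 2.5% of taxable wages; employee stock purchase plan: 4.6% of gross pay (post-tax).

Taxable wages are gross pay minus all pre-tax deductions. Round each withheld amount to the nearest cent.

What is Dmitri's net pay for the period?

Employee pension contribution: $5433.76 × 0.0907 = $492.84
Taxable wages = $5433.76 − $492.84 = $4940.92
Federal income tax: $4940.92 × 0.105 = $518.80
Local income tax: $4940.92 × 0.025 = $123.52
State withholding: $4940.92 × 0.07 = $345.86
OASDI: $5433.76 × 0.0513 = $278.75
Vision plan: $217.22
Gym membership: $218.79
Employee stock purchase plan: $5433.76 × 0.046 = $249.95
Total deductions = $492.84 + $518.80 + $123.52 + $345.86 + $278.75 + $217.22 + $218.79 + $249.95 = $2445.73
Net pay = $5433.76 − $2445.73 = $2988.03

$2988.03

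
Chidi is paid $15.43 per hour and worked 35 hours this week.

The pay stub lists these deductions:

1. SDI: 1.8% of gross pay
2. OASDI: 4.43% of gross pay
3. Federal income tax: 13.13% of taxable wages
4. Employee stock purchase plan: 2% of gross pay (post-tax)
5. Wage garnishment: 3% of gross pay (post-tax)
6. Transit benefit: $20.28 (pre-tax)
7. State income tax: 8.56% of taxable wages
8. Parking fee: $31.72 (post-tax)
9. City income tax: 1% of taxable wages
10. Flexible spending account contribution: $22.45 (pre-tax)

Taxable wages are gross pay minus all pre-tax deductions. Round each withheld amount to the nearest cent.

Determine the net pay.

Gross pay: 35 × $15.43 = $540.05
Flexible spending account contribution: $22.45
Transit benefit: $20.28
Pre-tax total = $22.45 + $20.28 = $42.73
Taxable wages = $540.05 − $42.73 = $497.32
State income tax: $497.32 × 0.0856 = $42.57
City income tax: $497.32 × 0.01 = $4.97
Federal income tax: $497.32 × 0.1313 = $65.30
SDI: $540.05 × 0.018 = $9.72
OASDI: $540.05 × 0.0443 = $23.92
Employee stock purchase plan: $540.05 × 0.02 = $10.80
Wage garnishment: $540.05 × 0.03 = $16.20
Parking fee: $31.72
Total deductions = $22.45 + $20.28 + $42.57 + $4.97 + $65.30 + $9.72 + $23.92 + $10.80 + $16.20 + $31.72 = $247.93
Net pay = $540.05 − $247.93 = $292.12

$292.12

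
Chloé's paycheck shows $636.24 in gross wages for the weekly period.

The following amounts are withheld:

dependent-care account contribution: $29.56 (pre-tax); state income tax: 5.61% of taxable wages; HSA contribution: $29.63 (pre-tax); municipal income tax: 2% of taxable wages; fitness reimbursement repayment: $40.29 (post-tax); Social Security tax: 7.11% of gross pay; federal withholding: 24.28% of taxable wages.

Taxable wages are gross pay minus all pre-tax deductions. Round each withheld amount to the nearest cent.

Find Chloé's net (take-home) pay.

$307.50

Dependent-care account contribution: $29.56
HSA contribution: $29.63
Pre-tax total = $29.56 + $29.63 = $59.19
Taxable wages = $636.24 − $59.19 = $577.05
Federal withholding: $577.05 × 0.2428 = $140.11
Municipal income tax: $577.05 × 0.02 = $11.54
State income tax: $577.05 × 0.0561 = $32.37
Social Security tax: $636.24 × 0.0711 = $45.24
Fitness reimbursement repayment: $40.29
Total deductions = $29.56 + $29.63 + $140.11 + $11.54 + $32.37 + $45.24 + $40.29 = $328.74
Net pay = $636.24 − $328.74 = $307.50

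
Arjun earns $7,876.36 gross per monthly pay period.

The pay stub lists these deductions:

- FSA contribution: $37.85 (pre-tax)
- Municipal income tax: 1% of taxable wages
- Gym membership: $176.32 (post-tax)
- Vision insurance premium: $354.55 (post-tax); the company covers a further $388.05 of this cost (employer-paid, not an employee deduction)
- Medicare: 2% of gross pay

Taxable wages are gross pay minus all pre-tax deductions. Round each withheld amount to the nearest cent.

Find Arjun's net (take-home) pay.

FSA contribution: $37.85
Taxable wages = $7,876.36 − $37.85 = $7,838.51
Municipal income tax: $7,838.51 × 0.01 = $78.39
Medicare: $7,876.36 × 0.02 = $157.53
Vision insurance premium: $354.55
Gym membership: $176.32
(Employer's $388.05 toward vision insurance premium is not withheld from the employee.)
Total deductions = $37.85 + $78.39 + $157.53 + $354.55 + $176.32 = $804.64
Net pay = $7,876.36 − $804.64 = $7,071.72

$7,071.72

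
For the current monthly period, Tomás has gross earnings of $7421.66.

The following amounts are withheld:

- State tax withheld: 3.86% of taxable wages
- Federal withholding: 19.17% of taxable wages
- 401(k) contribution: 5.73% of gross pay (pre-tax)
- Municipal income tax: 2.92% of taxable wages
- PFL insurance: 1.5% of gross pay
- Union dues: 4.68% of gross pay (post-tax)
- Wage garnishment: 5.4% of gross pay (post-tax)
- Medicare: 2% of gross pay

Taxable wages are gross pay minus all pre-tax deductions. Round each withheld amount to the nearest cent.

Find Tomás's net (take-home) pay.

$4172.99

401(k) contribution: $7421.66 × 0.0573 = $425.26
Taxable wages = $7421.66 − $425.26 = $6996.40
State tax withheld: $6996.40 × 0.0386 = $270.06
Federal withholding: $6996.40 × 0.1917 = $1341.21
Municipal income tax: $6996.40 × 0.0292 = $204.29
Medicare: $7421.66 × 0.02 = $148.43
PFL insurance: $7421.66 × 0.015 = $111.32
Union dues: $7421.66 × 0.0468 = $347.33
Wage garnishment: $7421.66 × 0.054 = $400.77
Total deductions = $425.26 + $270.06 + $1341.21 + $204.29 + $148.43 + $111.32 + $347.33 + $400.77 = $3248.67
Net pay = $7421.66 − $3248.67 = $4172.99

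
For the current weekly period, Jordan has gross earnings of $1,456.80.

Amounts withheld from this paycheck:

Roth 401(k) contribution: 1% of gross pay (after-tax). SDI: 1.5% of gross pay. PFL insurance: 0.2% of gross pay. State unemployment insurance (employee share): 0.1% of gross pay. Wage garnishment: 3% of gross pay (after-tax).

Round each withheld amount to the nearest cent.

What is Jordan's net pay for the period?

State unemployment insurance (employee share): $1,456.80 × 0.001 = $1.46
PFL insurance: $1,456.80 × 0.002 = $2.91
SDI: $1,456.80 × 0.015 = $21.85
Wage garnishment: $1,456.80 × 0.03 = $43.70
Roth 401(k) contribution: $1,456.80 × 0.01 = $14.57
Total deductions = $1.46 + $2.91 + $21.85 + $43.70 + $14.57 = $84.49
Net pay = $1,456.80 − $84.49 = $1,372.31

$1,372.31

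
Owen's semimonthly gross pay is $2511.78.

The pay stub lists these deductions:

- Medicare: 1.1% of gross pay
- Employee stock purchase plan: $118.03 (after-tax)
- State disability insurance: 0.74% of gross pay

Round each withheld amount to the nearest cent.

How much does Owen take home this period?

Medicare: $2511.78 × 0.011 = $27.63
State disability insurance: $2511.78 × 0.0074 = $18.59
Employee stock purchase plan: $118.03
Total deductions = $27.63 + $18.59 + $118.03 = $164.25
Net pay = $2511.78 − $164.25 = $2347.53

$2347.53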